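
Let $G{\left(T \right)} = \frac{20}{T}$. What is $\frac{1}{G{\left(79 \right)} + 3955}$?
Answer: $\frac{79}{312465} \approx 0.00025283$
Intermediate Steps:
$\frac{1}{G{\left(79 \right)} + 3955} = \frac{1}{\frac{20}{79} + 3955} = \frac{1}{\frac{312465}{79}} = \frac{79}{312465}$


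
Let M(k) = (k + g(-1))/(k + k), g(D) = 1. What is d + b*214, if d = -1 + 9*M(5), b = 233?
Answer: 249332/5 ≈ 49866.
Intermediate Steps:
M(k) = (1 + k)/(2*k) (M(k) = (k + 1)/(k + k) = (1 + k)/((2*k)) = (1 + k)*(1/(2*k)) = (1 + k)/(2*k))
d = 22/5 (d = -1 + 9*((½)*(1 + 5)/5) = -1 + 9*((½)*(⅕)*6) = -1 + 9*(⅗) = -1 + 27/5 = 22/5 ≈ 4.4000)
d + b*214 = 22/5 + 233*214 = 22/5 + 49862 = 249332/5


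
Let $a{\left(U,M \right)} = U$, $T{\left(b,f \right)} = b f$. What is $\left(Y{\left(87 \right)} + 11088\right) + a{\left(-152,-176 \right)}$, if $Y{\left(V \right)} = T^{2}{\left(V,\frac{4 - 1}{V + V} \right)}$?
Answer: $\frac{43753}{4} \approx 10938.0$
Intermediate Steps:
$Y{\left(V \right)} = \frac{9}{4}$ ($Y{\left(V \right)} = \left(V \frac{4 - 1}{V + V}\right)^{2} = \left(V \frac{3}{2 V}\right)^{2} = \left(\frac{3}{2}\right)^{2} = \frac{9}{4}$)
$\left(Y{\left(87 \right)} + 11088\right) + a{\left(-152,-176 \right)} = \left(\frac{9}{4} + 11088\right) - 152 = \frac{44361}{4} - 152 = \frac{43753}{4}$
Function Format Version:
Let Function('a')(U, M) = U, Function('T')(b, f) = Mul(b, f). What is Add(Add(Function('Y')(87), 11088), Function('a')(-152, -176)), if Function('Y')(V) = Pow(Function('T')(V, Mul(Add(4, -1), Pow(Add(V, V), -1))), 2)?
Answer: Rational(43753, 4) ≈ 10938.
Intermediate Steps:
Function('Y')(V) = Rational(9, 4) (Function('Y')(V) = Pow(Mul(V, Mul(Add(4, -1), Pow(Add(V, V), -1))), 2) = Pow(Mul(V, Mul(3, Pow(Mul(2, V), -1))), 2) = Pow(Mul(V, Mul(3, Mul(Rational(1, 2), Pow(V, -1)))), 2) = Pow(Mul(V, Mul(Rational(3, 2), Pow(V, -1))), 2) = Pow(Rational(3, 2), 2) = Rational(9, 4))
Add(Add(Function('Y')(87), 11088), Function('a')(-152, -176)) = Add(Add(Rational(9, 4), 11088), -152) = Add(Rational(44361, 4), -152) = Rational(43753, 4)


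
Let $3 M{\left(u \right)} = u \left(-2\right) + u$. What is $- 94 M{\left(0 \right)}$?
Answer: $0$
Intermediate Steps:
$M{\left(u \right)} = - \frac{u}{3}$ ($M{\left(u \right)} = \frac{u \left(-2\right) + u}{3} = \frac{- 2 u + u}{3} = \frac{\left(-1\right) u}{3} = - \frac{u}{3}$)
$- 94 M{\left(0 \right)} = - 94 \left(\left(- \frac{1}{3}\right) 0\right) = \left(-94\right) 0 = 0$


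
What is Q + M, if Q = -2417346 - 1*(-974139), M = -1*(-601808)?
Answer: -841399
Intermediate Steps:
M = 601808
Q = -1443207 (Q = -2417346 + 974139 = -1443207)
Q + M = -1443207 + 601808 = -841399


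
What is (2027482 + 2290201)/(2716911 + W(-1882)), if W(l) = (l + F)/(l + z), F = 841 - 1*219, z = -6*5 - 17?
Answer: 2776270169/1746974193 ≈ 1.5892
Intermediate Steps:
z = -47 (z = -30 - 17 = -47)
F = 622 (F = 841 - 219 = 622)
W(l) = (622 + l)/(-47 + l) (W(l) = (l + 622)/(l - 47) = (622 + l)/(-47 + l))
(2027482 + 2290201)/(2716911 + W(-1882)) = (2027482 + 2290201)/(2716911 + (622 - 1882)/(-47 - 1882)) = 4317683/(2716911 - 1260/(-1929)) = 4317683/(2716911 - 1/1929*(-1260)) = 4317683/(2716911 + 420/643) = 4317683/(1746974193/643) = 4317683*(643/1746974193) = 2776270169/1746974193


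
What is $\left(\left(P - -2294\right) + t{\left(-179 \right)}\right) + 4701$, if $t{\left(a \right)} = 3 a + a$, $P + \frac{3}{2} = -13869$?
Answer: $- \frac{15183}{2} \approx -7591.5$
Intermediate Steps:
$P = - \frac{27741}{2}$ ($P = - \frac{3}{2} - 13869 = - \frac{27741}{2} \approx -13871.0$)
$t{\left(a \right)} = 4 a$
$\left(\left(P - -2294\right) + t{\left(-179 \right)}\right) + 4701 = \left(\left(- \frac{27741}{2} - -2294\right) + 4 \left(-179\right)\right) + 4701 = \left(\left(- \frac{27741}{2} + 2294\right) - 716\right) + 4701 = \left(- \frac{23153}{2} - 716\right) + 4701 = - \frac{24585}{2} + 4701 = - \frac{15183}{2}$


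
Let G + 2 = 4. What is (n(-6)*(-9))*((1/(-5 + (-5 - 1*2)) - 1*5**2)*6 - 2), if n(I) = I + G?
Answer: -5490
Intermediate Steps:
G = 2 (G = -2 + 4 = 2)
n(I) = 2 + I (n(I) = I + 2 = 2 + I)
(n(-6)*(-9))*((1/(-5 + (-5 - 1*2)) - 1*5**2)*6 - 2) = ((2 - 6)*(-9))*((1/(-5 + (-5 - 1*2)) - 1*5**2)*6 - 2) = (-4*(-9))*((1/(-5 + (-5 - 2)) - 1*25)*6 - 2) = 36*((1/(-5 - 7) - 25)*6 - 2) = 36*((1/(-12) - 25)*6 - 2) = 36*((-1/12 - 25)*6 - 2) = 36*(-301/12*6 - 2) = 36*(-301/2 - 2) = 36*(-305/2) = -5490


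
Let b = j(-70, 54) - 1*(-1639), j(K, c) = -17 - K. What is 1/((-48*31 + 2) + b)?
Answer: 1/206 ≈ 0.0048544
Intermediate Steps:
b = 1692 (b = (-17 - 1*(-70)) - 1*(-1639) = (-17 + 70) + 1639 = 53 + 1639 = 1692)
1/((-48*31 + 2) + b) = 1/((-48*31 + 2) + 1692) = 1/((-1488 + 2) + 1692) = 1/(-1486 + 1692) = 1/206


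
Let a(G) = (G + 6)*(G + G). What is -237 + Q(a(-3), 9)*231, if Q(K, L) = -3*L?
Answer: -6474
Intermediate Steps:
a(G) = 2*G*(6 + G) (a(G) = (6 + G)*(2*G) = 2*G*(6 + G))
-237 + Q(a(-3), 9)*231 = -237 - 3*9*231 = -237 - 27*231 = -237 - 6237 = -6474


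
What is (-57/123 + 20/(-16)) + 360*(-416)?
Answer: -24560921/164 ≈ -1.4976e+5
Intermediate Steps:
(-57/123 + 20/(-16)) + 360*(-416) = (-57*1/123 + 20*(-1/16)) - 149760 = (-19/41 - 5/4) - 149760 = -281/164 - 149760 = -24560921/164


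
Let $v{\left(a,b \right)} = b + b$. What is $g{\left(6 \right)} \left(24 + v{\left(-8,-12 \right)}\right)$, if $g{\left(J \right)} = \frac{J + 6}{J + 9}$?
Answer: $0$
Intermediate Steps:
$v{\left(a,b \right)} = 2 b$
$g{\left(J \right)} = \frac{6 + J}{9 + J}$
$g{\left(6 \right)} \left(24 + v{\left(-8,-12 \right)}\right) = \frac{6 + 6}{9 + 6} \left(24 + 2 \left(-12\right)\right) = \frac{1}{15} \cdot 12 \left(24 - 24\right) = \frac{1}{15} \cdot 12 \cdot 0 = \frac{4}{5} \cdot 0 = 0$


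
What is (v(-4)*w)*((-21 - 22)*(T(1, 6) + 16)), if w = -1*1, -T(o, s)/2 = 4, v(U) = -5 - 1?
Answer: -2064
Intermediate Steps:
v(U) = -6
T(o, s) = -8 (T(o, s) = -2*4 = -8)
w = -1
(v(-4)*w)*((-21 - 22)*(T(1, 6) + 16)) = (-6*(-1))*((-21 - 22)*(-8 + 16)) = 6*(-43*8) = 6*(-344) = -2064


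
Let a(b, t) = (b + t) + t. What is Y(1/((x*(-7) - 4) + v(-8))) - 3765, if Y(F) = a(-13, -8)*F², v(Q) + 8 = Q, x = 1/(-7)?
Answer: -1359194/361 ≈ -3765.1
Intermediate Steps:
a(b, t) = b + 2*t
x = -⅐ (x = 1*(-⅐) = -⅐ ≈ -0.14286)
v(Q) = -8 + Q
Y(F) = -29*F² (Y(F) = (-13 + 2*(-8))*F² = (-13 - 16)*F² = -29*F²)
Y(1/((x*(-7) - 4) + v(-8))) - 3765 = -29/((-⅐*(-7) - 4) + (-8 - 8))² - 3765 = -29/((1 - 4) - 16)² - 3765 = -29/(-3 - 16)² - 3765 = -29*(1/(-19))² - 3765 = -29*(-1/19)² - 3765 = -29*1/361 - 3765 = -29/361 - 3765 = -1359194/361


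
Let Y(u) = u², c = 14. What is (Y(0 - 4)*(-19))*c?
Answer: -4256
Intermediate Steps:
(Y(0 - 4)*(-19))*c = ((0 - 4)²*(-19))*14 = ((-4)²*(-19))*14 = (16*(-19))*14 = -304*14 = -4256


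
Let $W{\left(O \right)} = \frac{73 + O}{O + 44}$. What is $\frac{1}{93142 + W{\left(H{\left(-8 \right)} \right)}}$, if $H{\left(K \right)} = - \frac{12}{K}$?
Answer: $\frac{91}{8476071} \approx 1.0736 \cdot 10^{-5}$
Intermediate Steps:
$W{\left(O \right)} = \frac{73 + O}{44 + O}$
$\frac{1}{93142 + W{\left(H{\left(-8 \right)} \right)}} = \frac{1}{93142 + \frac{73 - \frac{12}{-8}}{44 - \frac{12}{-8}}} = \frac{1}{93142 + \frac{73 - - \frac{3}{2}}{44 - - \frac{3}{2}}} = \frac{1}{93142 + \frac{73 + \frac{3}{2}}{44 + \frac{3}{2}}} = \frac{1}{93142 + \frac{1}{\frac{91}{2}} \cdot \frac{149}{2}} = \frac{1}{93142 + \frac{2}{91} \cdot \frac{149}{2}} = \frac{1}{93142 + \frac{149}{91}} = \frac{1}{\frac{8476071}{91}} = \frac{91}{8476071}$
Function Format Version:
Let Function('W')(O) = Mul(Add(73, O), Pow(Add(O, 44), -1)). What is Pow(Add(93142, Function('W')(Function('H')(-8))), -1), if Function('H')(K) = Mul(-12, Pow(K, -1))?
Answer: Rational(91, 8476071) ≈ 1.0736e-5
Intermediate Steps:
Function('W')(O) = Mul(Pow(Add(44, O), -1), Add(73, O)) (Function('W')(O) = Mul(Add(73, O), Pow(Add(44, O), -1)) = Mul(Pow(Add(44, O), -1), Add(73, O)))
Pow(Add(93142, Function('W')(Function('H')(-8))), -1) = Pow(Add(93142, Mul(Pow(Add(44, Mul(-12, Pow(-8, -1))), -1), Add(73, Mul(-12, Pow(-8, -1))))), -1) = Pow(Add(93142, Mul(Pow(Add(44, Mul(-12, Rational(-1, 8))), -1), Add(73, Mul(-12, Rational(-1, 8))))), -1) = Pow(Add(93142, Mul(Pow(Add(44, Rational(3, 2)), -1), Add(73, Rational(3, 2)))), -1) = Pow(Add(93142, Mul(Pow(Rational(91, 2), -1), Rational(149, 2))), -1) = Pow(Add(93142, Mul(Rational(2, 91), Rational(149, 2))), -1) = Pow(Add(93142, Rational(149, 91)), -1) = Pow(Rational(8476071, 91), -1) = Rational(91, 8476071)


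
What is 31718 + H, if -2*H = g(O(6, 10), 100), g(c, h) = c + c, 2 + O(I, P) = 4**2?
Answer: 31704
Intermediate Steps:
O(I, P) = 14 (O(I, P) = -2 + 4**2 = -2 + 16 = 14)
g(c, h) = 2*c
H = -14 ≈ -14.000
31718 + H = 31718 - 14 = 31704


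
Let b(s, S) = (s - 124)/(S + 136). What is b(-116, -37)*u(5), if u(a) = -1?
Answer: 80/33 ≈ 2.4242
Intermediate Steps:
b(s, S) = (-124 + s)/(136 + S)
b(-116, -37)*u(5) = ((-124 - 116)/(136 - 37))*(-1) = (-240/99)*(-1) = ((1/99)*(-240))*(-1) = -80/33*(-1) = 80/33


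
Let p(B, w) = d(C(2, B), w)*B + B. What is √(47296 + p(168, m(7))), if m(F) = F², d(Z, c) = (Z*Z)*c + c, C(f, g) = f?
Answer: 4*√5539 ≈ 297.70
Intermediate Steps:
d(Z, c) = c + c*Z² (d(Z, c) = Z²*c + c = c*Z² + c = c + c*Z²)
p(B, w) = B + 5*B*w (p(B, w) = (w*(1 + 2²))*B + B = (w*(1 + 4))*B + B = (w*5)*B + B = (5*w)*B + B = 5*B*w + B = B + 5*B*w)
√(47296 + p(168, m(7))) = √(47296 + 168*(1 + 5*7²)) = √(47296 + 168*(1 + 5*49)) = √(47296 + 168*(1 + 245)) = √(47296 + 168*246) = √(47296 + 41328) = √88624 = 4*√5539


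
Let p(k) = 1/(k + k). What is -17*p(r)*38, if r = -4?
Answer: 323/4 ≈ 80.750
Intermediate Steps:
p(k) = 1/(2*k)
-17*p(r)*38 = -17/(2*(-4))*38 = -17*(-1)/(2*4)*38 = -17*(-⅛)*38 = (17/8)*38 = 323/4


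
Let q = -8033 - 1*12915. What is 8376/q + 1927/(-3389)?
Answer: -17188265/17748193 ≈ -0.96845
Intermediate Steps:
q = -20948 (q = -8033 - 12915 = -20948)
8376/q + 1927/(-3389) = 8376/(-20948) + 1927/(-3389) = 8376*(-1/20948) + 1927*(-1/3389) = -2094/5237 - 1927/3389 = -17188265/17748193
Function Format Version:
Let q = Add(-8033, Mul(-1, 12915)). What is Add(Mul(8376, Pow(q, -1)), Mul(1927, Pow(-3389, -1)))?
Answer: Rational(-17188265, 17748193) ≈ -0.96845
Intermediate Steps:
q = -20948 (q = Add(-8033, -12915) = -20948)
Add(Mul(8376, Pow(q, -1)), Mul(1927, Pow(-3389, -1))) = Add(Mul(8376, Pow(-20948, -1)), Mul(1927, Pow(-3389, -1))) = Add(Mul(8376, Rational(-1, 20948)), Mul(1927, Rational(-1, 3389))) = Add(Rational(-2094, 5237), Rational(-1927, 3389)) = Rational(-17188265, 17748193)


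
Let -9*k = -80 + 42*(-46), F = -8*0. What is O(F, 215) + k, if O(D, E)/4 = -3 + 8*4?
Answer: 3056/9 ≈ 339.56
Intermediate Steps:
F = 0
O(D, E) = 116 (O(D, E) = 4*(-3 + 8*4) = 4*(-3 + 32) = 4*29 = 116)
k = 2012/9 (k = -(-80 + 42*(-46))/9 = -(-80 - 1932)/9 = -⅑*(-2012) = 2012/9 ≈ 223.56)
O(F, 215) + k = 116 + 2012/9 = 3056/9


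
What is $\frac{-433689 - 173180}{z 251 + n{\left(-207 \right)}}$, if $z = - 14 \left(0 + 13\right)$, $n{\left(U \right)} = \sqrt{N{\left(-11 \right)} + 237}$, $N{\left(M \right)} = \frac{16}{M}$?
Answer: $\frac{304952886238}{22955293773} + \frac{606869 \sqrt{28501}}{22955293773} \approx 13.289$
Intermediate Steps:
$n{\left(U \right)} = \frac{\sqrt{28501}}{11}$ ($n{\left(U \right)} = \sqrt{\frac{16}{-11} + 237} = \sqrt{16 \left(- \frac{1}{11}\right) + 237} = \sqrt{- \frac{16}{11} + 237} = \sqrt{\frac{2591}{11}} = \frac{\sqrt{28501}}{11}$)
$z = -182$ ($z = \left(-14\right) 13 = -182$)
$\frac{-433689 - 173180}{z 251 + n{\left(-207 \right)}} = \frac{-433689 - 173180}{\left(-182\right) 251 + \frac{\sqrt{28501}}{11}} = - \frac{606869}{-45682 + \frac{\sqrt{28501}}{11}}$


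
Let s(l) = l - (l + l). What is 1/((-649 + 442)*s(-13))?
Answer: -1/2691 ≈ -0.00037161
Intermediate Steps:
s(l) = -l (s(l) = l - 2*l = -l)
1/((-649 + 442)*s(-13)) = 1/((-649 + 442)*((-1*(-13)))) = 1/(-207*13) = -1/207*1/13 = -1/2691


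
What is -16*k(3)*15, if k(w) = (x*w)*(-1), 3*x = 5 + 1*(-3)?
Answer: 480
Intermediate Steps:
x = 2/3 (x = (5 + 1*(-3))/3 = (5 - 3)/3 = (1/3)*2 = 2/3 ≈ 0.66667)
k(w) = -2*w/3 (k(w) = (2*w/3)*(-1) = -2*w/3)
-16*k(3)*15 = -(-32)*3/3*15 = -16*(-2)*15 = 32*15 = 480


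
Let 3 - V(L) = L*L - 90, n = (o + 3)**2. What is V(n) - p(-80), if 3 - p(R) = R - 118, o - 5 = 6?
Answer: -38524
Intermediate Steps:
o = 11 (o = 5 + 6 = 11)
p(R) = 121 - R (p(R) = 3 - (R - 118) = 3 - (-118 + R) = 3 + (118 - R) = 121 - R)
n = 196 (n = (11 + 3)**2 = 14**2 = 196)
V(L) = 93 - L**2 (V(L) = 3 - (L*L - 90) = 3 - (L**2 - 90) = 3 - (-90 + L**2) = 3 + (90 - L**2) = 93 - L**2)
V(n) - p(-80) = (93 - 1*196**2) - (121 - 1*(-80)) = (93 - 1*38416) - (121 + 80) = (93 - 38416) - 1*201 = -38323 - 201 = -38524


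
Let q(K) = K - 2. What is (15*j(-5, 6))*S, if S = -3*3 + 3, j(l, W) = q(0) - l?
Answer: -270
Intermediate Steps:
q(K) = -2 + K
j(l, W) = -2 - l (j(l, W) = (-2 + 0) - l = -2 - l)
S = -6 (S = -9 + 3 = -6)
(15*j(-5, 6))*S = (15*(-2 - 1*(-5)))*(-6) = (15*(-2 + 5))*(-6) = (15*3)*(-6) = 45*(-6) = -270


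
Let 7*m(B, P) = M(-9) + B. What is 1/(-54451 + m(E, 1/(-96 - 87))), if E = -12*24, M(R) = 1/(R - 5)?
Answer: -98/5340231 ≈ -1.8351e-5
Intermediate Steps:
M(R) = 1/(-5 + R)
E = -288
m(B, P) = -1/98 + B/7 (m(B, P) = (1/(-5 - 9) + B)/7 = (1/(-14) + B)/7 = (-1/14 + B)/7 = -1/98 + B/7)
1/(-54451 + m(E, 1/(-96 - 87))) = 1/(-54451 + (-1/98 + (1/7)*(-288))) = 1/(-54451 + (-1/98 - 288/7)) = 1/(-54451 - 4033/98) = 1/(-5340231/98) = -98/5340231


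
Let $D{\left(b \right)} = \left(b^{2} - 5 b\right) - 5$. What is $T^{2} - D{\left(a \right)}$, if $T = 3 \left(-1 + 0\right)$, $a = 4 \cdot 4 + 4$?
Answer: $-286$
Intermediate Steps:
$a = 20$ ($a = 16 + 4 = 20$)
$D{\left(b \right)} = -5 + b^{2} - 5 b$
$T = -3$ ($T = 3 \left(-1\right) = -3$)
$T^{2} - D{\left(a \right)} = \left(-3\right)^{2} - \left(-5 + 20^{2} - 100\right) = 9 - \left(-5 + 400 - 100\right) = 9 - 295 = -286$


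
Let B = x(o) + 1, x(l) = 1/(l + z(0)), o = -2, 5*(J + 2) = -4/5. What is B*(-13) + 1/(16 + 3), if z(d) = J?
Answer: -1493/152 ≈ -9.8224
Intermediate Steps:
J = -54/25 (J = -2 + (-4/5)/5 = -2 + (-4*⅕)/5 = -2 + (⅕)*(-⅘) = -2 - 4/25 = -54/25 ≈ -2.1600)
z(d) = -54/25
x(l) = 1/(-54/25 + l) (x(l) = 1/(l - 54/25) = 1/(-54/25 + l))
B = 79/104 (B = 25/(-54 + 25*(-2)) + 1 = 25/(-54 - 50) + 1 = 25/(-104) + 1 = 25*(-1/104) + 1 = -25/104 + 1 = 79/104 ≈ 0.75961)
B*(-13) + 1/(16 + 3) = (79/104)*(-13) + 1/(16 + 3) = -79/8 + 1/19 = -1493/152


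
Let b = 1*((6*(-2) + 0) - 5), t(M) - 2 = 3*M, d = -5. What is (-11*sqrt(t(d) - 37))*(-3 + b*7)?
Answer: 6710*I*sqrt(2) ≈ 9489.4*I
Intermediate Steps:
t(M) = 2 + 3*M
b = -17 (b = 1*((-12 + 0) - 5) = 1*(-12 - 5) = 1*(-17) = -17)
(-11*sqrt(t(d) - 37))*(-3 + b*7) = (-11*sqrt((2 + 3*(-5)) - 37))*(-3 - 17*7) = (-11*sqrt((2 - 15) - 37))*(-3 - 119) = -11*sqrt(-13 - 37)*(-122) = -55*I*sqrt(2)*(-122) = 6710*I*sqrt(2)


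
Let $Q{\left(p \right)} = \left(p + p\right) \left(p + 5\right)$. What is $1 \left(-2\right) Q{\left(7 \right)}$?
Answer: $-336$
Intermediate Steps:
$Q{\left(p \right)} = 2 p \left(5 + p\right)$
$1 \left(-2\right) Q{\left(7 \right)} = 1 \left(-2\right) 2 \cdot 7 \left(5 + 7\right) = - 2 \cdot 2 \cdot 7 \cdot 12 = \left(-2\right) 168 = -336$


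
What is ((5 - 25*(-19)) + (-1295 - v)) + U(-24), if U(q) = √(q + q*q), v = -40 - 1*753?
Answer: -22 + 2*√138 ≈ 1.4947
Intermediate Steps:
v = -793 (v = -40 - 753 = -793)
U(q) = √(q + q²)
((5 - 25*(-19)) + (-1295 - v)) + U(-24) = ((5 - 25*(-19)) + (-1295 - 1*(-793))) + √(-24*(1 - 24)) = ((5 + 475) + (-1295 + 793)) + √(-24*(-23)) = (480 - 502) + √552 = -22 + 2*√138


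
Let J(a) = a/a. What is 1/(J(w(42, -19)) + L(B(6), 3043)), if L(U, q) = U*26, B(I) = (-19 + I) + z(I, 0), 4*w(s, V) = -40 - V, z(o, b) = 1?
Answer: -1/311 ≈ -0.0032154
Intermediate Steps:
w(s, V) = -10 - V/4 (w(s, V) = (-40 - V)/4 = -10 - V/4)
B(I) = -18 + I (B(I) = (-19 + I) + 1 = -18 + I)
J(a) = 1
L(U, q) = 26*U
1/(J(w(42, -19)) + L(B(6), 3043)) = 1/(1 + 26*(-18 + 6)) = 1/(1 + 26*(-12)) = 1/(1 - 312) = 1/(-311) = -1/311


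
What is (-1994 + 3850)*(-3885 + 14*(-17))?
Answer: -7652288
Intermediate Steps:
(-1994 + 3850)*(-3885 + 14*(-17)) = 1856*(-3885 - 238) = 1856*(-4123) = -7652288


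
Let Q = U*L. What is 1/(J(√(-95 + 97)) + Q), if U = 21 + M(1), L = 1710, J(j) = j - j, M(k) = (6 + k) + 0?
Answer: 1/47880 ≈ 2.0886e-5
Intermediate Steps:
M(k) = 6 + k
J(j) = 0
U = 28 (U = 21 + (6 + 1) = 21 + 7 = 28)
Q = 47880 (Q = 28*1710 = 47880)
1/(J(√(-95 + 97)) + Q) = 1/(0 + 47880) = 1/47880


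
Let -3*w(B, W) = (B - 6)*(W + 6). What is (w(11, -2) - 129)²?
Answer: 165649/9 ≈ 18405.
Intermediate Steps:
w(B, W) = -(-6 + B)*(6 + W)/3 (w(B, W) = -(B - 6)*(W + 6)/3 = -(-6 + B)*(6 + W)/3)
(w(11, -2) - 129)² = ((12 - 2*11 + 2*(-2) - ⅓*11*(-2)) - 129)² = ((12 - 22 - 4 + 22/3) - 129)² = (-20/3 - 129)² = (-407/3)² = 165649/9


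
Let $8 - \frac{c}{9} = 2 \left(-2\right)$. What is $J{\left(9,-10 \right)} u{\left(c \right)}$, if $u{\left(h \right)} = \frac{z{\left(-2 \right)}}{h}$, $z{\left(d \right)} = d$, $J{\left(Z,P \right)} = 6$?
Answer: $- \frac{1}{9} \approx -0.11111$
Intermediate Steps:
$c = 108$ ($c = 72 - 9 \cdot 2 \left(-2\right) = 72 - -36 = 72 + 36 = 108$)
$u{\left(h \right)} = - \frac{2}{h}$
$J{\left(9,-10 \right)} u{\left(c \right)} = 6 \left(- \frac{2}{108}\right) = 6 \left(\left(-2\right) \frac{1}{108}\right) = 6 \left(- \frac{1}{54}\right) = - \frac{1}{9}$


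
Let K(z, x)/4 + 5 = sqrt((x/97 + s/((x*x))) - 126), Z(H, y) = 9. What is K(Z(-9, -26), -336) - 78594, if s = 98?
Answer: -78614 + I*sqrt(2806543486)/1164 ≈ -78614.0 + 45.513*I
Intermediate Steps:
K(z, x) = -20 + 4*sqrt(-126 + 98/x**2 + x/97) (K(z, x) = -20 + 4*sqrt((x/97 + 98/((x*x))) - 126) = -20 + 4*sqrt((x*(1/97) + 98/(x**2)) - 126) = -20 + 4*sqrt((x/97 + 98/x**2) - 126) = -20 + 4*sqrt((98/x**2 + x/97) - 126) = -20 + 4*sqrt(-126 + 98/x**2 + x/97))
K(Z(-9, -26), -336) - 78594 = (-20 + 4*sqrt(-1185534 + 97*(-336) + 922082/(-336)**2)/97) - 78594 = (-20 + 4*sqrt(-1185534 - 32592 + 922082*(1/112896))/97) - 78594 = (-20 + 4*sqrt(-1185534 - 32592 + 9409/1152)/97) - 78594 = (-20 + 4*sqrt(-1403271743/1152)/97) - 78594 = (-20 + 4*(I*sqrt(2806543486)/48)/97) - 78594 = (-20 + I*sqrt(2806543486)/1164) - 78594 = -78614 + I*sqrt(2806543486)/1164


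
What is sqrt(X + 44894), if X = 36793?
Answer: sqrt(81687) ≈ 285.81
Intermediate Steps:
sqrt(X + 44894) = sqrt(36793 + 44894) = sqrt(81687)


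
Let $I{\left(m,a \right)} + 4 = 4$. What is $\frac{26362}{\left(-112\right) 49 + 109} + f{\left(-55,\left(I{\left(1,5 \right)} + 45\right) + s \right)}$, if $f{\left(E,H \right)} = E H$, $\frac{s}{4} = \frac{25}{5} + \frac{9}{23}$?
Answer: $- \frac{453545021}{123717} \approx -3666.0$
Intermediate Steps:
$I{\left(m,a \right)} = 0$ ($I{\left(m,a \right)} = -4 + 4 = 0$)
$s = \frac{496}{23}$ ($s = 4 \left(\frac{25}{5} + \frac{9}{23}\right) = 4 \left(25 \cdot \frac{1}{5} + 9 \cdot \frac{1}{23}\right) = 4 \left(5 + \frac{9}{23}\right) = 4 \cdot \frac{124}{23} = \frac{496}{23} \approx 21.565$)
$\frac{26362}{\left(-112\right) 49 + 109} + f{\left(-55,\left(I{\left(1,5 \right)} + 45\right) + s \right)} = \frac{26362}{\left(-112\right) 49 + 109} - 55 \left(\left(0 + 45\right) + \frac{496}{23}\right) = \frac{26362}{-5488 + 109} - 55 \left(45 + \frac{496}{23}\right) = \frac{26362}{-5379} - \frac{84205}{23} = 26362 \left(- \frac{1}{5379}\right) - \frac{84205}{23} = - \frac{26362}{5379} - \frac{84205}{23} = - \frac{453545021}{123717}$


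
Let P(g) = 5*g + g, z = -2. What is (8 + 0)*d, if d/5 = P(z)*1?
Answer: -480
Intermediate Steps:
P(g) = 6*g
d = -60 (d = 5*((6*(-2))*1) = 5*(-12*1) = 5*(-12) = -60)
(8 + 0)*d = (8 + 0)*(-60) = 8*(-60) = -480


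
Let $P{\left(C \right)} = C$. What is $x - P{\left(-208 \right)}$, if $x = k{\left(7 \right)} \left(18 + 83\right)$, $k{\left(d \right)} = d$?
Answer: $915$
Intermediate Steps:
$x = 707$ ($x = 7 \left(18 + 83\right) = 7 \cdot 101 = 707$)
$x - P{\left(-208 \right)} = 707 - -208 = 707 + 208 = 915$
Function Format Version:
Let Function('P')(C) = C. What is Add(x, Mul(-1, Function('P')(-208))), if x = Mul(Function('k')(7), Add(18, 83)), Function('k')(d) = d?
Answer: 915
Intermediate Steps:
x = 707 (x = Mul(7, Add(18, 83)) = Mul(7, 101) = 707)
Add(x, Mul(-1, Function('P')(-208))) = Add(707, Mul(-1, -208)) = Add(707, 208) = 915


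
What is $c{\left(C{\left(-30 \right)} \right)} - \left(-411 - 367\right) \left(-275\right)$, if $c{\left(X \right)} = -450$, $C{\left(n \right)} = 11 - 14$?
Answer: $-214400$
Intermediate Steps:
$C{\left(n \right)} = -3$ ($C{\left(n \right)} = 11 - 14 = -3$)
$c{\left(C{\left(-30 \right)} \right)} - \left(-411 - 367\right) \left(-275\right) = -450 - \left(-411 - 367\right) \left(-275\right) = -450 - \left(-778\right) \left(-275\right) = -450 - 213950 = -214400$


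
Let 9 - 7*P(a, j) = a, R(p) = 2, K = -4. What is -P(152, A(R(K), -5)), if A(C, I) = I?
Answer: 143/7 ≈ 20.429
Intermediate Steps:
P(a, j) = 9/7 - a/7
-P(152, A(R(K), -5)) = -(9/7 - ⅐*152) = -(9/7 - 152/7) = -1*(-143/7) = 143/7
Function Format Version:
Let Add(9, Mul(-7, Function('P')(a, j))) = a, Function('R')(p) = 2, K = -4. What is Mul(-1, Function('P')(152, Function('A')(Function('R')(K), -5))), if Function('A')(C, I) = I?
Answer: Rational(143, 7) ≈ 20.429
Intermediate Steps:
Function('P')(a, j) = Add(Rational(9, 7), Mul(Rational(-1, 7), a))
Mul(-1, Function('P')(152, Function('A')(Function('R')(K), -5))) = Mul(-1, Add(Rational(9, 7), Mul(Rational(-1, 7), 152))) = Mul(-1, Add(Rational(9, 7), Rational(-152, 7))) = Mul(-1, Rational(-143, 7)) = Rational(143, 7)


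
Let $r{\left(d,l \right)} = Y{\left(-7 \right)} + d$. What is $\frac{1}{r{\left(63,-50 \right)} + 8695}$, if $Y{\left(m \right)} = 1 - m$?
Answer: $\frac{1}{8766} \approx 0.00011408$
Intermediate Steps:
$r{\left(d,l \right)} = 8 + d$ ($r{\left(d,l \right)} = \left(1 - -7\right) + d = \left(1 + 7\right) + d = 8 + d$)
$\frac{1}{r{\left(63,-50 \right)} + 8695} = \frac{1}{\left(8 + 63\right) + 8695} = \frac{1}{71 + 8695} = \frac{1}{8766}$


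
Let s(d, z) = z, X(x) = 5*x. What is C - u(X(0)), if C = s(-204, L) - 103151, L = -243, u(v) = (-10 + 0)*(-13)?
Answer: -103524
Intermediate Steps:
u(v) = 130 (u(v) = -10*(-13) = 130)
C = -103394 (C = -243 - 103151 = -103394)
C - u(X(0)) = -103394 - 1*130 = -103394 - 130 = -103524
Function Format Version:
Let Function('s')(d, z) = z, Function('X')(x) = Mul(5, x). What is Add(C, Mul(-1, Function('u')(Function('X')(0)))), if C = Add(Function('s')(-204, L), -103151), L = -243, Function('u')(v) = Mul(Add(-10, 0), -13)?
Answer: -103524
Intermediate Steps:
Function('u')(v) = 130 (Function('u')(v) = Mul(-10, -13) = 130)
C = -103394 (C = Add(-243, -103151) = -103394)
Add(C, Mul(-1, Function('u')(Function('X')(0)))) = Add(-103394, Mul(-1, 130)) = Add(-103394, -130) = -103524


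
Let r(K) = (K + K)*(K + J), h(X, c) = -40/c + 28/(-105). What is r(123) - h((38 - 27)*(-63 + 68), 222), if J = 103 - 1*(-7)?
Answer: 31811738/555 ≈ 57318.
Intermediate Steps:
J = 110 (J = 103 + 7 = 110)
h(X, c) = -4/15 - 40/c (h(X, c) = -40/c + 28*(-1/105) = -40/c - 4/15 = -4/15 - 40/c)
r(K) = 2*K*(110 + K) (r(K) = (K + K)*(K + 110) = (2*K)*(110 + K) = 2*K*(110 + K))
r(123) - h((38 - 27)*(-63 + 68), 222) = 2*123*(110 + 123) - (-4/15 - 40/222) = 2*123*233 - (-4/15 - 40*1/222) = 57318 - (-4/15 - 20/111) = 57318 - 1*(-248/555) = 57318 + 248/555 = 31811738/555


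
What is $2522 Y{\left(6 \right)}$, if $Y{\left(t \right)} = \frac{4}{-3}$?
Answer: $- \frac{10088}{3} \approx -3362.7$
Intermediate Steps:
$Y{\left(t \right)} = - \frac{4}{3}$ ($Y{\left(t \right)} = 4 \left(- \frac{1}{3}\right) = - \frac{4}{3}$)
$2522 Y{\left(6 \right)} = 2522 \left(- \frac{4}{3}\right) = - \frac{10088}{3}$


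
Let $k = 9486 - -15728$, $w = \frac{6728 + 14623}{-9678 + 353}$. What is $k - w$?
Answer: $\frac{235141901}{9325} \approx 25216.0$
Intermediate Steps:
$w = - \frac{21351}{9325}$ ($w = \frac{21351}{-9325} = 21351 \left(- \frac{1}{9325}\right) = - \frac{21351}{9325} \approx -2.2896$)
$k = 25214$ ($k = 9486 + 15728 = 25214$)
$k - w = 25214 - - \frac{21351}{9325} = 25214 + \frac{21351}{9325} = \frac{235141901}{9325}$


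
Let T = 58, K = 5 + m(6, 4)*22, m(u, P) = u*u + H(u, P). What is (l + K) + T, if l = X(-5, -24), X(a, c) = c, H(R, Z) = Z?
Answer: 919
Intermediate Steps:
l = -24
m(u, P) = P + u² (m(u, P) = u*u + P = u² + P = P + u²)
K = 885 (K = 5 + (4 + 6²)*22 = 5 + (4 + 36)*22 = 5 + 40*22 = 5 + 880 = 885)
(l + K) + T = (-24 + 885) + 58 = 861 + 58 = 919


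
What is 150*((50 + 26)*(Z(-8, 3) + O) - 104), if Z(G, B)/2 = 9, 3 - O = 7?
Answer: 144000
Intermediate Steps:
O = -4 (O = 3 - 1*7 = 3 - 7 = -4)
Z(G, B) = 18 (Z(G, B) = 2*9 = 18)
150*((50 + 26)*(Z(-8, 3) + O) - 104) = 150*((50 + 26)*(18 - 4) - 104) = 150*(76*14 - 104) = 150*(1064 - 104) = 150*960 = 144000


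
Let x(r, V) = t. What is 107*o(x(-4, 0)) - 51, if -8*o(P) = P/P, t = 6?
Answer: -515/8 ≈ -64.375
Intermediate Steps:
x(r, V) = 6
o(P) = -⅛ (o(P) = -P/(8*P) = -⅛*1 = -⅛)
107*o(x(-4, 0)) - 51 = 107*(-⅛) - 51 = -107/8 - 51 = -515/8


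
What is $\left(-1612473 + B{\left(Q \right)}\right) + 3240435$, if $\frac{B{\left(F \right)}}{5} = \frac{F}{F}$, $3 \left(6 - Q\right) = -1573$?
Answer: $1627967$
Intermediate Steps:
$Q = \frac{1591}{3}$ ($Q = 6 - - \frac{1573}{3} = 6 + \frac{1573}{3} = \frac{1591}{3} \approx 530.33$)
$B{\left(F \right)} = 5$ ($B{\left(F \right)} = 5 \frac{F}{F} = 5 \cdot 1 = 5$)
$\left(-1612473 + B{\left(Q \right)}\right) + 3240435 = \left(-1612473 + 5\right) + 3240435 = -1612468 + 3240435 = 1627967$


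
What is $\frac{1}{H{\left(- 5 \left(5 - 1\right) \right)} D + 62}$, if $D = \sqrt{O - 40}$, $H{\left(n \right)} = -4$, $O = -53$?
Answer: $\frac{1}{86} + \frac{i \sqrt{93}}{1333} \approx 0.011628 + 0.0072345 i$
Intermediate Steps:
$D = i \sqrt{93}$ ($D = \sqrt{-53 - 40} = \sqrt{-93} = i \sqrt{93} \approx 9.6436 i$)
$\frac{1}{H{\left(- 5 \left(5 - 1\right) \right)} D + 62} = \frac{1}{- 4 i \sqrt{93} + 62} = \frac{1}{62 - 4 i \sqrt{93}}$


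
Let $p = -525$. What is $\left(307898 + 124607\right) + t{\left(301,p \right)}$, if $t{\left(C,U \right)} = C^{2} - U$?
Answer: $523631$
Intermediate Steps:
$\left(307898 + 124607\right) + t{\left(301,p \right)} = \left(307898 + 124607\right) - \left(-525 - 301^{2}\right) = 432505 + \left(90601 + 525\right) = 432505 + 91126 = 523631$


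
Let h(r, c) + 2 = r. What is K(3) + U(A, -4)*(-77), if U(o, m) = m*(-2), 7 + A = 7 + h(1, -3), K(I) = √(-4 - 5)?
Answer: -616 + 3*I ≈ -616.0 + 3.0*I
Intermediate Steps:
K(I) = 3*I (K(I) = √(-9) = 3*I)
h(r, c) = -2 + r
A = -1 (A = -7 + (7 + (-2 + 1)) = -7 + (7 - 1) = -7 + 6 = -1)
U(o, m) = -2*m
K(3) + U(A, -4)*(-77) = 3*I - 2*(-4)*(-77) = 3*I + 8*(-77) = 3*I - 616 = -616 + 3*I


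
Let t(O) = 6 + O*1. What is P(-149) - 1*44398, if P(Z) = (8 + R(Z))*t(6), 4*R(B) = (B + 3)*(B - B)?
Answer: -44302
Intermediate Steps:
t(O) = 6 + O
R(B) = 0 (R(B) = ((B + 3)*(B - B))/4 = ((3 + B)*0)/4 = (¼)*0 = 0)
P(Z) = 96 (P(Z) = (8 + 0)*(6 + 6) = 8*12 = 96)
P(-149) - 1*44398 = 96 - 1*44398 = 96 - 44398 = -44302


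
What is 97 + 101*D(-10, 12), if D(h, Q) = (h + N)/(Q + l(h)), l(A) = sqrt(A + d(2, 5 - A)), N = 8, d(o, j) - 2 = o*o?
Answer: 2983/37 + 101*I/37 ≈ 80.622 + 2.7297*I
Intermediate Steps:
d(o, j) = 2 + o**2 (d(o, j) = 2 + o*o = 2 + o**2)
l(A) = sqrt(6 + A) (l(A) = sqrt(A + (2 + 2**2)) = sqrt(A + (2 + 4)) = sqrt(A + 6) = sqrt(6 + A))
D(h, Q) = (8 + h)/(Q + sqrt(6 + h)) (D(h, Q) = (h + 8)/(Q + sqrt(6 + h)) = (8 + h)/(Q + sqrt(6 + h)))
97 + 101*D(-10, 12) = 97 + 101*((8 - 10)/(12 + sqrt(6 - 10))) = 97 + 101*(-2/(12 + sqrt(-4))) = 97 + 101*(-2/(12 + 2*I)) = 97 + 101*(((12 - 2*I)/148)*(-2)) = 97 + 101*(-(12 - 2*I)/74) = 97 - 101*(12 - 2*I)/74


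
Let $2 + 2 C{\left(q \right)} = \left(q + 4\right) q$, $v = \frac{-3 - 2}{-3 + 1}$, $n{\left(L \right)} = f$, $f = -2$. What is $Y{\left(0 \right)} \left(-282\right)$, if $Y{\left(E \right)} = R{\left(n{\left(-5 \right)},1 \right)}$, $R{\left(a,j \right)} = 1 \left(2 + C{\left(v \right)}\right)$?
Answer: $- \frac{10293}{4} \approx -2573.3$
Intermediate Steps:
$n{\left(L \right)} = -2$
$v = \frac{5}{2}$ ($v = - \frac{5}{-2} = \left(-5\right) \left(- \frac{1}{2}\right) = \frac{5}{2} \approx 2.5$)
$C{\left(q \right)} = -1 + \frac{q \left(4 + q\right)}{2}$ ($C{\left(q \right)} = -1 + \frac{\left(q + 4\right) q}{2} = -1 + \frac{\left(4 + q\right) q}{2} = -1 + \frac{q \left(4 + q\right)}{2}$)
$R{\left(a,j \right)} = \frac{73}{8}$ ($R{\left(a,j \right)} = 1 \left(2 + \left(-1 + \frac{\left(\frac{5}{2}\right)^{2}}{2} + 2 \cdot \frac{5}{2}\right)\right) = 1 \left(2 + \left(-1 + \frac{1}{2} \cdot \frac{25}{4} + 5\right)\right) = 1 \left(2 + \left(-1 + \frac{25}{8} + 5\right)\right) = 1 \left(2 + \frac{57}{8}\right) = 1 \cdot \frac{73}{8} = \frac{73}{8}$)
$Y{\left(E \right)} = \frac{73}{8}$
$Y{\left(0 \right)} \left(-282\right) = \frac{73}{8} \left(-282\right) = - \frac{10293}{4}$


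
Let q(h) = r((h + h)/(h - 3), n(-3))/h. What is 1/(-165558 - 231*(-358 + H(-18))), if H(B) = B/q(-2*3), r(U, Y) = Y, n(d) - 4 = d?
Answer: -1/107808 ≈ -9.2758e-6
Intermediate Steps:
n(d) = 4 + d
q(h) = 1/h (q(h) = (4 - 3)/h = 1/h)
H(B) = -6*B (H(B) = B/(1/(-2*3)) = B/(1/(-6)) = B/(-⅙) = B*(-6) = -6*B)
1/(-165558 - 231*(-358 + H(-18))) = 1/(-165558 - 231*(-358 - 6*(-18))) = 1/(-165558 - 231*(-358 + 108)) = 1/(-165558 - 231*(-250)) = 1/(-165558 + 57750) = 1/(-107808) = -1/107808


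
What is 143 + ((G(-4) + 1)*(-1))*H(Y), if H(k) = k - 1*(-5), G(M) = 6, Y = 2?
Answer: 94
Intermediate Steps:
H(k) = 5 + k (H(k) = k + 5 = 5 + k)
143 + ((G(-4) + 1)*(-1))*H(Y) = 143 + ((6 + 1)*(-1))*(5 + 2) = 143 + (7*(-1))*7 = 143 - 7*7 = 143 - 49 = 94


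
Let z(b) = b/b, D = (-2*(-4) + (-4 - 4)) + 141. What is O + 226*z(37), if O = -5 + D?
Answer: 362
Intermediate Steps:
D = 141 (D = (8 - 8) + 141 = 0 + 141 = 141)
z(b) = 1
O = 136 (O = -5 + 141 = 136)
O + 226*z(37) = 136 + 226*1 = 136 + 226 = 362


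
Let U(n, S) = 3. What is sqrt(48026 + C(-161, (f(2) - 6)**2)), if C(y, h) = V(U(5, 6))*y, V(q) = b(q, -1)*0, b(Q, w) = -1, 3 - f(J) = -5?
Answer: sqrt(48026) ≈ 219.15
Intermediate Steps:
f(J) = 8 (f(J) = 3 - 1*(-5) = 3 + 5 = 8)
V(q) = 0 (V(q) = -1*0 = 0)
C(y, h) = 0 (C(y, h) = 0*y = 0)
sqrt(48026 + C(-161, (f(2) - 6)**2)) = sqrt(48026 + 0) = sqrt(48026)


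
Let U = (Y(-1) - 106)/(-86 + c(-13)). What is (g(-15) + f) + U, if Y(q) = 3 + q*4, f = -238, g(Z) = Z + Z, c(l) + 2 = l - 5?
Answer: -28301/106 ≈ -266.99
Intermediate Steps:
c(l) = -7 + l (c(l) = -2 + (l - 5) = -2 + (-5 + l) = -7 + l)
g(Z) = 2*Z
Y(q) = 3 + 4*q
U = 107/106 (U = ((3 + 4*(-1)) - 106)/(-86 + (-7 - 13)) = ((3 - 4) - 106)/(-86 - 20) = (-1 - 106)/(-106) = -107*(-1/106) = 107/106 ≈ 1.0094)
(g(-15) + f) + U = (2*(-15) - 238) + 107/106 = (-30 - 238) + 107/106 = -268 + 107/106 = -28301/106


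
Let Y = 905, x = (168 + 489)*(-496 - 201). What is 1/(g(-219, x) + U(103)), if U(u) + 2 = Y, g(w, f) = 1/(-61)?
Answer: 61/55082 ≈ 0.0011074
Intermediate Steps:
x = -457929 (x = 657*(-697) = -457929)
g(w, f) = -1/61
U(u) = 903 (U(u) = -2 + 905 = 903)
1/(g(-219, x) + U(103)) = 1/(-1/61 + 903) = 1/(55082/61) = 61/55082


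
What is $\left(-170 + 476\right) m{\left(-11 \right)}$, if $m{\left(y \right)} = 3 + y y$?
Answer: $37944$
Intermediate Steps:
$m{\left(y \right)} = 3 + y^{2}$
$\left(-170 + 476\right) m{\left(-11 \right)} = \left(-170 + 476\right) \left(3 + \left(-11\right)^{2}\right) = 306 \left(3 + 121\right) = 306 \cdot 124 = 37944$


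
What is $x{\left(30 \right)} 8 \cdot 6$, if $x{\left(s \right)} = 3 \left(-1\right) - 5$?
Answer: $-384$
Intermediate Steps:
$x{\left(s \right)} = -8$ ($x{\left(s \right)} = -3 - 5 = -8$)
$x{\left(30 \right)} 8 \cdot 6 = - 8 \cdot 8 \cdot 6 = \left(-8\right) 48 = -384$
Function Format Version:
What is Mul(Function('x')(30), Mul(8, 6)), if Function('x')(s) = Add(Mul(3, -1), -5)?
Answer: -384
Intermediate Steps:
Function('x')(s) = -8 (Function('x')(s) = Add(-3, -5) = -8)
Mul(Function('x')(30), Mul(8, 6)) = Mul(-8, Mul(8, 6)) = Mul(-8, 48) = -384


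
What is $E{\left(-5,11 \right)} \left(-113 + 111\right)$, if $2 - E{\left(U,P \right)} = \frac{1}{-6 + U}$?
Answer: $- \frac{46}{11} \approx -4.1818$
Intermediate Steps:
$E{\left(U,P \right)} = 2 - \frac{1}{-6 + U}$
$E{\left(-5,11 \right)} \left(-113 + 111\right) = \frac{-13 + 2 \left(-5\right)}{-6 - 5} \left(-113 + 111\right) = \frac{-13 - 10}{-11} \left(-2\right) = \left(- \frac{1}{11}\right) \left(-23\right) \left(-2\right) = \frac{23}{11} \left(-2\right) = - \frac{46}{11}$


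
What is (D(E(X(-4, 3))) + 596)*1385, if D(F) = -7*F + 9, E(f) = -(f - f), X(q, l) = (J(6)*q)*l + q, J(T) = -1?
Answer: 837925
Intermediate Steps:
X(q, l) = q - l*q (X(q, l) = (-q)*l + q = -l*q + q = q - l*q)
E(f) = 0 (E(f) = -1*0 = 0)
D(F) = 9 - 7*F
(D(E(X(-4, 3))) + 596)*1385 = ((9 - 7*0) + 596)*1385 = ((9 + 0) + 596)*1385 = (9 + 596)*1385 = 605*1385 = 837925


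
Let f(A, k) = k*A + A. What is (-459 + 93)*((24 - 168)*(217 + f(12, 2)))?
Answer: 13334112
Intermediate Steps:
f(A, k) = A + A*k (f(A, k) = A*k + A = A + A*k)
(-459 + 93)*((24 - 168)*(217 + f(12, 2))) = (-459 + 93)*((24 - 168)*(217 + 12*(1 + 2))) = -(-52704)*(217 + 12*3) = -(-52704)*(217 + 36) = -(-52704)*253 = -366*(-36432) = 13334112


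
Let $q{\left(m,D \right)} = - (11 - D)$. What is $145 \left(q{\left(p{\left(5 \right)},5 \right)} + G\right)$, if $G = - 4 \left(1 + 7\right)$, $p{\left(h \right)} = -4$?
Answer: $-5510$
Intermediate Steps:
$q{\left(m,D \right)} = -11 + D$
$G = -32$ ($G = \left(-4\right) 8 = -32$)
$145 \left(q{\left(p{\left(5 \right)},5 \right)} + G\right) = 145 \left(\left(-11 + 5\right) - 32\right) = 145 \left(-6 - 32\right) = 145 \left(-38\right) = -5510$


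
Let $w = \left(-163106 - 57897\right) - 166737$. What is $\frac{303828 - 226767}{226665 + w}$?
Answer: $- \frac{4533}{9475} \approx -0.47842$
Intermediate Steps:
$w = -387740$ ($w = -221003 - 166737 = -387740$)
$\frac{303828 - 226767}{226665 + w} = \frac{303828 - 226767}{226665 - 387740} = \frac{77061}{-161075} = 77061 \left(- \frac{1}{161075}\right) = - \frac{4533}{9475}$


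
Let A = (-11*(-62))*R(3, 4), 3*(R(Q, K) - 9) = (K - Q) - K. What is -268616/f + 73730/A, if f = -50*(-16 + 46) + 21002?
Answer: -6921609/26600728 ≈ -0.26020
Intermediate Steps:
f = 19502 (f = -50*30 + 21002 = -1500 + 21002 = 19502)
R(Q, K) = 9 - Q/3 (R(Q, K) = 9 + ((K - Q) - K)/3 = 9 + (-Q)/3 = 9 - Q/3)
A = 5456 (A = (-11*(-62))*(9 - ⅓*3) = 682*(9 - 1) = 682*8 = 5456)
-268616/f + 73730/A = -268616/19502 + 73730/5456 = -268616*1/19502 + 73730*(1/5456) = -134308/9751 + 36865/2728 = -6921609/26600728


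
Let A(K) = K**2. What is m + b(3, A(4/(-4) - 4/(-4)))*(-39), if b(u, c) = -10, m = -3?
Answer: 387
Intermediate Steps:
m + b(3, A(4/(-4) - 4/(-4)))*(-39) = -3 - 10*(-39) = -3 + 390 = 387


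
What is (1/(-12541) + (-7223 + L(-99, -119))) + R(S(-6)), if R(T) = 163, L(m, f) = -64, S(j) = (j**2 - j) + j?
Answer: -89342085/12541 ≈ -7124.0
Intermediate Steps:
S(j) = j**2
(1/(-12541) + (-7223 + L(-99, -119))) + R(S(-6)) = (1/(-12541) + (-7223 - 64)) + 163 = (-1/12541 - 7287) + 163 = -91386268/12541 + 163 = -89342085/12541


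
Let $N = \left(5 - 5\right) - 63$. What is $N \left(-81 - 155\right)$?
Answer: $14868$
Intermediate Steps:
$N = -63$ ($N = \left(5 - 5\right) - 63 = 0 - 63 = -63$)
$N \left(-81 - 155\right) = - 63 \left(-81 - 155\right) = \left(-63\right) \left(-236\right) = 14868$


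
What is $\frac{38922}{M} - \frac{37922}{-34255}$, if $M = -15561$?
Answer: $- \frac{19055612}{13667745} \approx -1.3942$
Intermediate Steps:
$\frac{38922}{M} - \frac{37922}{-34255} = \frac{38922}{-15561} - \frac{37922}{-34255} = 38922 \left(- \frac{1}{15561}\right) - - \frac{37922}{34255} = - \frac{998}{399} + \frac{37922}{34255} = - \frac{19055612}{13667745}$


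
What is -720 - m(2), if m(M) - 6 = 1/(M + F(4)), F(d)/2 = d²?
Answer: -24685/34 ≈ -726.03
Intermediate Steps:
F(d) = 2*d²
m(M) = 6 + 1/(32 + M) (m(M) = 6 + 1/(M + 2*4²) = 6 + 1/(M + 2*16) = 6 + 1/(M + 32) = 6 + 1/(32 + M))
-720 - m(2) = -720 - (193 + 6*2)/(32 + 2) = -720 - (193 + 12)/34 = -720 - 205/34 = -24685/34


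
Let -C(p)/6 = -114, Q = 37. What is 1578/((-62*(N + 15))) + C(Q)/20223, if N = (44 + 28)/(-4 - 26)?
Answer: -138349/69657 ≈ -1.9861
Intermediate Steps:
N = -12/5 (N = 72/(-30) = 72*(-1/30) = -12/5 ≈ -2.4000)
C(p) = 684 (C(p) = -6*(-114) = 684)
1578/((-62*(N + 15))) + C(Q)/20223 = 1578/((-62*(-12/5 + 15))) + 684/20223 = 1578/((-62*63/5)) + 684*(1/20223) = 1578/(-3906/5) + 76/2247 = 1578*(-5/3906) + 76/2247 = -1315/651 + 76/2247 = -138349/69657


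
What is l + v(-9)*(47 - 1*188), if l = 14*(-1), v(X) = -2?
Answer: 268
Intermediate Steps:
l = -14
l + v(-9)*(47 - 1*188) = -14 - 2*(47 - 1*188) = -14 - 2*(47 - 188) = -14 - 2*(-141) = -14 + 282 = 268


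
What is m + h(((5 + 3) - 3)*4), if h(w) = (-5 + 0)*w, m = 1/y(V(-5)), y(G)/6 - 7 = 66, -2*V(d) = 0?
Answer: -43799/438 ≈ -99.998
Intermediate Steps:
V(d) = 0 (V(d) = -1/2*0 = 0)
y(G) = 438 (y(G) = 42 + 6*66 = 42 + 396 = 438)
m = 1/438 ≈ 0.0022831
h(w) = -5*w
m + h(((5 + 3) - 3)*4) = 1/438 - 5*((5 + 3) - 3)*4 = 1/438 - 5*(8 - 3)*4 = 1/438 - 25*4 = 1/438 - 5*20 = 1/438 - 100 = -43799/438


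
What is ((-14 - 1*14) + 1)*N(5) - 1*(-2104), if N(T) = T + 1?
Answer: 1942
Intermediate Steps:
N(T) = 1 + T
((-14 - 1*14) + 1)*N(5) - 1*(-2104) = ((-14 - 1*14) + 1)*(1 + 5) - 1*(-2104) = ((-14 - 14) + 1)*6 + 2104 = (-28 + 1)*6 + 2104 = -27*6 + 2104 = -162 + 2104 = 1942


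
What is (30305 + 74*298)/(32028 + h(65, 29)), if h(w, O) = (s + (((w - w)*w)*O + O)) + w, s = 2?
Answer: 52357/32124 ≈ 1.6298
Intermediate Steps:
h(w, O) = 2 + O + w (h(w, O) = (2 + (((w - w)*w)*O + O)) + w = (2 + ((0*w)*O + O)) + w = (2 + (0*O + O)) + w = (2 + (0 + O)) + w = (2 + O) + w = 2 + O + w)
(30305 + 74*298)/(32028 + h(65, 29)) = (30305 + 74*298)/(32028 + (2 + 29 + 65)) = (30305 + 22052)/(32028 + 96) = 52357/32124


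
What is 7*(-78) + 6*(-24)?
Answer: -690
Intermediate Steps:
7*(-78) + 6*(-24) = -546 - 144 = -690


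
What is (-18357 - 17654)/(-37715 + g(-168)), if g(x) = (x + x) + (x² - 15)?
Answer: 36011/9842 ≈ 3.6589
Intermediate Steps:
g(x) = -15 + x² + 2*x (g(x) = 2*x + (-15 + x²) = -15 + x² + 2*x)
(-18357 - 17654)/(-37715 + g(-168)) = (-18357 - 17654)/(-37715 + (-15 + (-168)² + 2*(-168))) = -36011/(-37715 + (-15 + 28224 - 336)) = -36011/(-37715 + 27873) = -36011/(-9842) = -36011*(-1/9842) = 36011/9842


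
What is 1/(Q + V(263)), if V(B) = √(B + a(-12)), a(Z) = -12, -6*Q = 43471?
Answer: -260826/1889718805 - 36*√251/1889718805 ≈ -0.00013833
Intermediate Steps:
Q = -43471/6 (Q = -⅙*43471 = -43471/6 ≈ -7245.2)
V(B) = √(-12 + B) (V(B) = √(B - 12) = √(-12 + B))
1/(Q + V(263)) = 1/(-43471/6 + √(-12 + 263)) = 1/(-43471/6 + √251)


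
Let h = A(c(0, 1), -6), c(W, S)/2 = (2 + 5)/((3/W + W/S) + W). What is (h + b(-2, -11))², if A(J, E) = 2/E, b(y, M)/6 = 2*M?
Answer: 157609/9 ≈ 17512.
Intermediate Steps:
c(W, S) = 14/(W + 3/W + W/S) (c(W, S) = 2*((2 + 5)/((3/W + W/S) + W)) = 2*(7/(W + 3/W + W/S)) = 14/(W + 3/W + W/S))
b(y, M) = 12*M (b(y, M) = 6*(2*M) = 12*M)
h = -⅓ (h = 2/(-6) = 2*(-⅙) = -⅓ ≈ -0.33333)
(h + b(-2, -11))² = (-⅓ + 12*(-11))² = (-⅓ - 132)² = (-397/3)² = 157609/9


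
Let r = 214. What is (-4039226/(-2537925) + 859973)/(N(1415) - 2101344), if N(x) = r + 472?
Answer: -2182551015251/5331312454650 ≈ -0.40938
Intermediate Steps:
N(x) = 686 (N(x) = 214 + 472 = 686)
(-4039226/(-2537925) + 859973)/(N(1415) - 2101344) = (-4039226/(-2537925) + 859973)/(686 - 2101344) = (-4039226*(-1/2537925) + 859973)/(-2100658) = (4039226/2537925 + 859973)*(-1/2100658) = (2182551015251/2537925)*(-1/2100658) = -2182551015251/5331312454650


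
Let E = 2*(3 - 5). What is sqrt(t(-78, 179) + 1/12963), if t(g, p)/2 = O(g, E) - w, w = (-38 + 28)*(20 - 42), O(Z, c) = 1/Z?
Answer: 2*I*sqrt(347114818297)/56173 ≈ 20.977*I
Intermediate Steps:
E = -4 (E = 2*(-2) = -4)
w = 220 (w = -10*(-22) = 220)
t(g, p) = -440 + 2/g (t(g, p) = 2*(1/g - 1*220) = 2*(1/g - 220) = 2*(-220 + 1/g) = -440 + 2/g)
sqrt(t(-78, 179) + 1/12963) = sqrt((-440 + 2/(-78)) + 1/12963) = sqrt((-440 + 2*(-1/78)) + 1/12963) = sqrt((-440 - 1/39) + 1/12963) = sqrt(-17161/39 + 1/12963) = sqrt(-24717556/56173) = 2*I*sqrt(347114818297)/56173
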